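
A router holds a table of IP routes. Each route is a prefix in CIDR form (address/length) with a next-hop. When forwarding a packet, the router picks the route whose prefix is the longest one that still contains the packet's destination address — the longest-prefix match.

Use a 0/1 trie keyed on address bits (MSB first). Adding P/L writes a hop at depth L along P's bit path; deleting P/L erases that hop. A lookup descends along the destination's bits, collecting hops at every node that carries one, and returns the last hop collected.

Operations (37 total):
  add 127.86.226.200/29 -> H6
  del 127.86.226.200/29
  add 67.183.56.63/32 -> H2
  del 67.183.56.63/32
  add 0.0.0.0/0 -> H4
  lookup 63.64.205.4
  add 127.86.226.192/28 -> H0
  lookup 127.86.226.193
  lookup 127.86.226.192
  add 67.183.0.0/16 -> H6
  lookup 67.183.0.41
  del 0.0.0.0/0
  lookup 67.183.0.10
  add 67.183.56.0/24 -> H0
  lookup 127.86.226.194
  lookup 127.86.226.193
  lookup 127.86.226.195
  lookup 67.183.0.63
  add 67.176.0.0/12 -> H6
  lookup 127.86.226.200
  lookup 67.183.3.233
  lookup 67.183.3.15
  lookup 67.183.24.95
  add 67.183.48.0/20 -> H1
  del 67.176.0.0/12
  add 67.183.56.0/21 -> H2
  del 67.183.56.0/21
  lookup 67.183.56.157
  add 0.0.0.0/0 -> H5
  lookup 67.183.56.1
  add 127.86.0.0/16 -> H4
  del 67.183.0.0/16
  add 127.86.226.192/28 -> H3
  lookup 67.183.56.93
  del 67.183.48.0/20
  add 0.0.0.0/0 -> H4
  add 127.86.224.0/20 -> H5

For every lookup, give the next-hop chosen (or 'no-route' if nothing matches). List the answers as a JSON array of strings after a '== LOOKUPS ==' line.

Apply in order:
  add 127.86.226.200/29 -> H6 at depth 29
  - 127.86.226.200/29 clear@29
  add 67.183.56.63/32 -> H2 at depth 32
  - 67.183.56.63/32 clear@32
  add 0.0.0.0/0 -> H4 at depth 0
  Q 63.64.205.4: descend 0 ; hops seen [H4] ; pick H4
  add 127.86.226.192/28 -> H0 at depth 28
  Q 127.86.226.193: descend 0111111101010110111000101100 ; hops seen [H4,H0] ; pick H0
  Q 127.86.226.192: descend 0111111101010110111000101100 ; hops seen [H4,H0] ; pick H0
  add 67.183.0.0/16 -> H6 at depth 16
  Q 67.183.0.41: descend 010000111011011100 ; hops seen [H4,H6] ; pick H6
  - 0.0.0.0/0 clear@0
  Q 67.183.0.10: descend 010000111011011100 ; hops seen [H6] ; pick H6
  add 67.183.56.0/24 -> H0 at depth 24
  Q 127.86.226.194: descend 0111111101010110111000101100 ; hops seen [H0] ; pick H0
  Q 127.86.226.193: descend 0111111101010110111000101100 ; hops seen [H0] ; pick H0
  Q 127.86.226.195: descend 0111111101010110111000101100 ; hops seen [H0] ; pick H0
  Q 67.183.0.63: descend 010000111011011100 ; hops seen [H6] ; pick H6
  add 67.176.0.0/12 -> H6 at depth 12
  Q 127.86.226.200: descend 01111111010101101110001011001 ; hops seen [H0] ; pick H0
  Q 67.183.3.233: descend 010000111011011100 ; hops seen [H6,H6] ; pick H6
  Q 67.183.3.15: descend 010000111011011100 ; hops seen [H6,H6] ; pick H6
  Q 67.183.24.95: descend 010000111011011100 ; hops seen [H6,H6] ; pick H6
  add 67.183.48.0/20 -> H1 at depth 20
  - 67.176.0.0/12 clear@12
  add 67.183.56.0/21 -> H2 at depth 21
  - 67.183.56.0/21 clear@21
  Q 67.183.56.157: descend 010000111011011100111000 ; hops seen [H6,H1,H0] ; pick H0
  add 0.0.0.0/0 -> H5 at depth 0
  Q 67.183.56.1: descend 01000011101101110011100000 ; hops seen [H5,H6,H1,H0] ; pick H0
  add 127.86.0.0/16 -> H4 at depth 16
  - 67.183.0.0/16 clear@16
  add 127.86.226.192/28 -> H3 at depth 28
  Q 67.183.56.93: descend 0100001110110111001110000 ; hops seen [H5,H1,H0] ; pick H0
  - 67.183.48.0/20 clear@20
  add 0.0.0.0/0 -> H4 at depth 0
  add 127.86.224.0/20 -> H5 at depth 20

== LOOKUPS ==
["H4","H0","H0","H6","H6","H0","H0","H0","H6","H0","H6","H6","H6","H0","H0","H0"]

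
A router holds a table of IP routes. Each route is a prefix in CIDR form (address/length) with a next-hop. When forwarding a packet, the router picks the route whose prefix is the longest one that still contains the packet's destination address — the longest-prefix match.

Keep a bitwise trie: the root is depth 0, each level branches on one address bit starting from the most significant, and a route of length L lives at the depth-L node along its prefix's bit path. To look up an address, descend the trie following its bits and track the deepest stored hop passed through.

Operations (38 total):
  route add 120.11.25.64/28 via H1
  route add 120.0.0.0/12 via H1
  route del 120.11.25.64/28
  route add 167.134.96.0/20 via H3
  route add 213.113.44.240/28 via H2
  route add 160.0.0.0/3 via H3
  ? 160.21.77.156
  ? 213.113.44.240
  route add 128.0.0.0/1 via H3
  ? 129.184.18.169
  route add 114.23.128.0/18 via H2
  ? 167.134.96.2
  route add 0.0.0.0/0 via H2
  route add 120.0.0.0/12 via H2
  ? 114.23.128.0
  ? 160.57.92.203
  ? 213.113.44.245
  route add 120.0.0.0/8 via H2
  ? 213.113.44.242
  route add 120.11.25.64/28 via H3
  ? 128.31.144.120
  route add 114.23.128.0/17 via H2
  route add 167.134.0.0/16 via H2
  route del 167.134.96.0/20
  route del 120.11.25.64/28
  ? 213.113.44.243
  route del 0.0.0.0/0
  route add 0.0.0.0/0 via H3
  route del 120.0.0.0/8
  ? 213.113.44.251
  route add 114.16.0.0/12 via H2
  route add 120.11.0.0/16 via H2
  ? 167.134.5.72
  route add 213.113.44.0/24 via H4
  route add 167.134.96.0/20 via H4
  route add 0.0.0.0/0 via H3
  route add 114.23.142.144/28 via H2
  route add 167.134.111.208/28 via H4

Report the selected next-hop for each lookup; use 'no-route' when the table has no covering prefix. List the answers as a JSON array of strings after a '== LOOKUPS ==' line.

Process each operation:
  add 120.11.25.64/28 -> H1 at depth 28
  add 120.0.0.0/12 -> H1 at depth 12
  del 120.11.25.64/28 (clear depth 28)
  add 167.134.96.0/20 -> H3 at depth 20
  add 213.113.44.240/28 -> H2 at depth 28
  add 160.0.0.0/3 -> H3 at depth 3
  Q 160.21.77.156: descend 10100 ; hops seen [H3] ; pick H3
  Q 213.113.44.240: descend 1101010101110001001011001111 ; hops seen [H2] ; pick H2
  add 128.0.0.0/1 -> H3 at depth 1
  Q 129.184.18.169: descend 10 ; hops seen [H3] ; pick H3
  add 114.23.128.0/18 -> H2 at depth 18
  Q 167.134.96.2: descend 10100111100001100110 ; hops seen [H3,H3,H3] ; pick H3
  add 0.0.0.0/0 -> H2 at depth 0
  add 120.0.0.0/12 -> H2 at depth 12
  Q 114.23.128.0: descend 011100100001011110 ; hops seen [H2,H2] ; pick H2
  Q 160.57.92.203: descend 10100 ; hops seen [H2,H3,H3] ; pick H3
  Q 213.113.44.245: descend 1101010101110001001011001111 ; hops seen [H2,H3,H2] ; pick H2
  add 120.0.0.0/8 -> H2 at depth 8
  Q 213.113.44.242: descend 1101010101110001001011001111 ; hops seen [H2,H3,H2] ; pick H2
  add 120.11.25.64/28 -> H3 at depth 28
  Q 128.31.144.120: descend 10 ; hops seen [H2,H3] ; pick H3
  add 114.23.128.0/17 -> H2 at depth 17
  add 167.134.0.0/16 -> H2 at depth 16
  del 167.134.96.0/20 (clear depth 20)
  del 120.11.25.64/28 (clear depth 28)
  Q 213.113.44.243: descend 1101010101110001001011001111 ; hops seen [H2,H3,H2] ; pick H2
  del 0.0.0.0/0 (clear depth 0)
  add 0.0.0.0/0 -> H3 at depth 0
  del 120.0.0.0/8 (clear depth 8)
  Q 213.113.44.251: descend 1101010101110001001011001111 ; hops seen [H3,H3,H2] ; pick H2
  add 114.16.0.0/12 -> H2 at depth 12
  add 120.11.0.0/16 -> H2 at depth 16
  Q 167.134.5.72: descend 10100111100001100 ; hops seen [H3,H3,H3,H2] ; pick H2
  add 213.113.44.0/24 -> H4 at depth 24
  add 167.134.96.0/20 -> H4 at depth 20
  add 0.0.0.0/0 -> H3 at depth 0
  add 114.23.142.144/28 -> H2 at depth 28
  add 167.134.111.208/28 -> H4 at depth 28

== LOOKUPS ==
["H3","H2","H3","H3","H2","H3","H2","H2","H3","H2","H2","H2"]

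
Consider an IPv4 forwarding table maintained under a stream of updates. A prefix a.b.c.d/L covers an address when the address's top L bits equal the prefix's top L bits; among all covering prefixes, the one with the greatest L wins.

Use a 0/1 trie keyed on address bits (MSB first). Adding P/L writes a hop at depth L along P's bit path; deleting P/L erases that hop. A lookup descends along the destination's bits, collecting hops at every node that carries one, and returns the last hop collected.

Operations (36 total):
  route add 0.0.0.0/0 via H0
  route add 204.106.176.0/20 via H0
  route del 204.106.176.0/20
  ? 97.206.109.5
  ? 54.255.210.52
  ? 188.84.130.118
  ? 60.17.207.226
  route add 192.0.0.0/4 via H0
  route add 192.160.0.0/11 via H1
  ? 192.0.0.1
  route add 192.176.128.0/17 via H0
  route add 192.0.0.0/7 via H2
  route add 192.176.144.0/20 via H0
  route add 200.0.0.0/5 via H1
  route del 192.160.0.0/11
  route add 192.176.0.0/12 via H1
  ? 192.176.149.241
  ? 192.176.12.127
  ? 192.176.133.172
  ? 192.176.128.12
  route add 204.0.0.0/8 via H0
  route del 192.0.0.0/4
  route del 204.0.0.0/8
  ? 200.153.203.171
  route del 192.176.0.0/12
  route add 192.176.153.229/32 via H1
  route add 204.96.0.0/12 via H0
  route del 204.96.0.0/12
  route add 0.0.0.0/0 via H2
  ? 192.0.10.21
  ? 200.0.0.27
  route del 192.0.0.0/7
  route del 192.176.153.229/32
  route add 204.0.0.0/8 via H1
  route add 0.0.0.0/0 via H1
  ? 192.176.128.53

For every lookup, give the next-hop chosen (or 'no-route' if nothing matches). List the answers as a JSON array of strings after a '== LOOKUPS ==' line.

Process each operation:
  add 0.0.0.0/0 -> H0 at depth 0
  add 204.106.176.0/20 -> H0 at depth 20
  del 204.106.176.0/20 (clear depth 20)
  ? 97.206.109.5  path d0:H0  best=H0
  ? 54.255.210.52  path d0:H0  best=H0
  ? 188.84.130.118  path d0:H0→d1:-  best=H0
  ? 60.17.207.226  path d0:H0  best=H0
  add 192.0.0.0/4 -> H0 at depth 4
  add 192.160.0.0/11 -> H1 at depth 11
  ? 192.0.0.1  path d0:H0→d1:-→d2:-→d3:-→d4:H0→d5:-→d6:-→d7:-→d8:-  best=H0
  add 192.176.128.0/17 -> H0 at depth 17
  add 192.0.0.0/7 -> H2 at depth 7
  add 192.176.144.0/20 -> H0 at depth 20
  add 200.0.0.0/5 -> H1 at depth 5
  del 192.160.0.0/11 (clear depth 11)
  add 192.176.0.0/12 -> H1 at depth 12
  ? 192.176.149.241  path d0:H0→d1:-→d2:-→d3:-→d4:H0→d5:-→d6:-→d7:H2→d8:-→d9:-→d10:-→d11:-→d12:H1→d13:-→d14:-→d15:-→d16:-→d17:H0→d18:-→d19:-→d20:H0  best=H0
  ? 192.176.12.127  path d0:H0→d1:-→d2:-→d3:-→d4:H0→d5:-→d6:-→d7:H2→d8:-→d9:-→d10:-→d11:-→d12:H1→d13:-→d14:-→d15:-→d16:-  best=H1
  ? 192.176.133.172  path d0:H0→d1:-→d2:-→d3:-→d4:H0→d5:-→d6:-→d7:H2→d8:-→d9:-→d10:-→d11:-→d12:H1→d13:-→d14:-→d15:-→d16:-→d17:H0→d18:-→d19:-  best=H0
  ? 192.176.128.12  path d0:H0→d1:-→d2:-→d3:-→d4:H0→d5:-→d6:-→d7:H2→d8:-→d9:-→d10:-→d11:-→d12:H1→d13:-→d14:-→d15:-→d16:-→d17:H0→d18:-→d19:-  best=H0
  add 204.0.0.0/8 -> H0 at depth 8
  del 192.0.0.0/4 (clear depth 4)
  del 204.0.0.0/8 (clear depth 8)
  ? 200.153.203.171  path d0:H0→d1:-→d2:-→d3:-→d4:-→d5:H1  best=H1
  del 192.176.0.0/12 (clear depth 12)
  add 192.176.153.229/32 -> H1 at depth 32
  add 204.96.0.0/12 -> H0 at depth 12
  del 204.96.0.0/12 (clear depth 12)
  add 0.0.0.0/0 -> H2 at depth 0
  ? 192.0.10.21  path d0:H2→d1:-→d2:-→d3:-→d4:-→d5:-→d6:-→d7:H2→d8:-  best=H2
  ? 200.0.0.27  path d0:H2→d1:-→d2:-→d3:-→d4:-→d5:H1  best=H1
  del 192.0.0.0/7 (clear depth 7)
  del 192.176.153.229/32 (clear depth 32)
  add 204.0.0.0/8 -> H1 at depth 8
  add 0.0.0.0/0 -> H1 at depth 0
  ? 192.176.128.53  path d0:H1→d1:-→d2:-→d3:-→d4:-→d5:-→d6:-→d7:-→d8:-→d9:-→d10:-→d11:-→d12:-→d13:-→d14:-→d15:-→d16:-→d17:H0→d18:-→d19:-  best=H0

== LOOKUPS ==
["H0","H0","H0","H0","H0","H0","H1","H0","H0","H1","H2","H1","H0"]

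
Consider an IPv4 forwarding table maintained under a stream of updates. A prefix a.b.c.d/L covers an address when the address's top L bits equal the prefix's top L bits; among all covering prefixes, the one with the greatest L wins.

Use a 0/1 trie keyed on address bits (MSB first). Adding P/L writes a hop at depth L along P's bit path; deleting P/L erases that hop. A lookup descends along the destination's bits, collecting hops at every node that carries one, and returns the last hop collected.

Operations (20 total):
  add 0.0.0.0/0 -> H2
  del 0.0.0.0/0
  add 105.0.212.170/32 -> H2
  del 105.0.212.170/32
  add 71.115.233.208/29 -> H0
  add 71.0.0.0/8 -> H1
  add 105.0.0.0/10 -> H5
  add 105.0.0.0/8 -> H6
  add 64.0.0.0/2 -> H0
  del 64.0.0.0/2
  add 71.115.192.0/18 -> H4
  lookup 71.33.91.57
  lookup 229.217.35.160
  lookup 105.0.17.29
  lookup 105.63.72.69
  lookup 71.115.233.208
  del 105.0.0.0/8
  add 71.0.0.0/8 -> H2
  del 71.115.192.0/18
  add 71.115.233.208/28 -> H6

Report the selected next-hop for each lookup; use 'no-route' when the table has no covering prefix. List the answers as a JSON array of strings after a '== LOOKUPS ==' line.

Trace:
  + 0.0.0.0/0 (H2) depth=0
  - 0.0.0.0/0 clear@0
  + 105.0.212.170/32 (H2) depth=32
  - 105.0.212.170/32 clear@32
  + 71.115.233.208/29 (H0) depth=29
  + 71.0.0.0/8 (H1) depth=8
  + 105.0.0.0/10 (H5) depth=10
  + 105.0.0.0/8 (H6) depth=8
  + 64.0.0.0/2 (H0) depth=2
  - 64.0.0.0/2 clear@2
  + 71.115.192.0/18 (H4) depth=18
  lookup 71.33.91.57: bits 010001110 walk d0:-→d1:-→d2:-→d3:-→d4:-→d5:-→d6:-→d7:-→d8:H1→d9:- -> H1
  lookup 229.217.35.160: bits ε walk d0:- -> no-route
  lookup 105.0.17.29: bits 0110100100000000 walk d0:-→d1:-→d2:-→d3:-→d4:-→d5:-→d6:-→d7:-→d8:H6→d9:-→d10:H5→d11:-→d12:-→d13:-→d14:-→d15:-→d16:- -> H5
  lookup 105.63.72.69: bits 0110100100 walk d0:-→d1:-→d2:-→d3:-→d4:-→d5:-→d6:-→d7:-→d8:H6→d9:-→d10:H5 -> H5
  lookup 71.115.233.208: bits 01000111011100111110100111010 walk d0:-→d1:-→d2:-→d3:-→d4:-→d5:-→d6:-→d7:-→d8:H1→d9:-→d10:-→d11:-→d12:-→d13:-→d14:-→d15:-→d16:-→d17:-→d18:H4→d19:-→d20:-→d21:-→d22:-→d23:-→d24:-→d25:-→d26:-→d27:-→d28:-→d29:H0 -> H0
  - 105.0.0.0/8 clear@8
  + 71.0.0.0/8 (H2) depth=8
  - 71.115.192.0/18 clear@18
  + 71.115.233.208/28 (H6) depth=28

== LOOKUPS ==
["H1","no-route","H5","H5","H0"]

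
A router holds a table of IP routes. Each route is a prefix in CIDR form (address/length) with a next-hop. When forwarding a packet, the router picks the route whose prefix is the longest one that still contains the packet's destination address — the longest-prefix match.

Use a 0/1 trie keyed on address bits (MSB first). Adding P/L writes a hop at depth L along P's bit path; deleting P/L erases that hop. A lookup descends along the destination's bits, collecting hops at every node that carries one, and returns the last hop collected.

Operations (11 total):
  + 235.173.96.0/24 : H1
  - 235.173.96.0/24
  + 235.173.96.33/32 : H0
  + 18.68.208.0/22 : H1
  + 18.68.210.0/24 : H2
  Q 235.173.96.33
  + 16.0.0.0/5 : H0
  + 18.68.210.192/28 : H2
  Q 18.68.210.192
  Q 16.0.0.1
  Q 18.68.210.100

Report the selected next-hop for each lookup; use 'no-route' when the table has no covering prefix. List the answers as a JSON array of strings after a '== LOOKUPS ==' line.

Apply in order:
  add 235.173.96.0/24 -> H1 at depth 24
  - 235.173.96.0/24 clear@24
  add 235.173.96.33/32 -> H0 at depth 32
  add 18.68.208.0/22 -> H1 at depth 22
  add 18.68.210.0/24 -> H2 at depth 24
  lookup 235.173.96.33: bits 11101011101011010110000000100001 walk d0:-→d1:-→d2:-→d3:-→d4:-→d5:-→d6:-→d7:-→d8:-→d9:-→d10:-→d11:-→d12:-→d13:-→d14:-→d15:-→d16:-→d17:-→d18:-→d19:-→d20:-→d21:-→d22:-→d23:-→d24:-→d25:-→d26:-→d27:-→d28:-→d29:-→d30:-→d31:-→d32:H0 -> H0
  add 16.0.0.0/5 -> H0 at depth 5
  add 18.68.210.192/28 -> H2 at depth 28
  lookup 18.68.210.192: bits 0001001001000100110100101100 walk d0:-→d1:-→d2:-→d3:-→d4:-→d5:H0→d6:-→d7:-→d8:-→d9:-→d10:-→d11:-→d12:-→d13:-→d14:-→d15:-→d16:-→d17:-→d18:-→d19:-→d20:-→d21:-→d22:H1→d23:-→d24:H2→d25:-→d26:-→d27:-→d28:H2 -> H2
  lookup 16.0.0.1: bits 000100 walk d0:-→d1:-→d2:-→d3:-→d4:-→d5:H0→d6:- -> H0
  lookup 18.68.210.100: bits 000100100100010011010010 walk d0:-→d1:-→d2:-→d3:-→d4:-→d5:H0→d6:-→d7:-→d8:-→d9:-→d10:-→d11:-→d12:-→d13:-→d14:-→d15:-→d16:-→d17:-→d18:-→d19:-→d20:-→d21:-→d22:H1→d23:-→d24:H2 -> H2

== LOOKUPS ==
["H0","H2","H0","H2"]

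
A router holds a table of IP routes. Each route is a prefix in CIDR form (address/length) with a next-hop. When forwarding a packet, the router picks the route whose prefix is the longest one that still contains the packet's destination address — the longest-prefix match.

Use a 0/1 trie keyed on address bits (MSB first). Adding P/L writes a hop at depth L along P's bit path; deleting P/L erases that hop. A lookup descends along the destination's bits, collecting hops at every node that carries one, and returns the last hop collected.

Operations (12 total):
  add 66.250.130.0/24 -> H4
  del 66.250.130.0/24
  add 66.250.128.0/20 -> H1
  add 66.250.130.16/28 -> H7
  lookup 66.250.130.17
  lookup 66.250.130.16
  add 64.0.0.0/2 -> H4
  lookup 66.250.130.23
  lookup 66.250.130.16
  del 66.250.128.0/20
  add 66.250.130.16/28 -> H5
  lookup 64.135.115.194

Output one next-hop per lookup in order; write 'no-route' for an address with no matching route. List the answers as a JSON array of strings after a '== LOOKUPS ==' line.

Apply in order:
  + 66.250.130.0/24 (H4) depth=24
  - 66.250.130.0/24 clear@24
  + 66.250.128.0/20 (H1) depth=20
  + 66.250.130.16/28 (H7) depth=28
  lookup 66.250.130.17: bits 0100001011111010100000100001 walk d0:-→d1:-→d2:-→d3:-→d4:-→d5:-→d6:-→d7:-→d8:-→d9:-→d10:-→d11:-→d12:-→d13:-→d14:-→d15:-→d16:-→d17:-→d18:-→d19:-→d20:H1→d21:-→d22:-→d23:-→d24:-→d25:-→d26:-→d27:-→d28:H7 -> H7
  lookup 66.250.130.16: bits 0100001011111010100000100001 walk d0:-→d1:-→d2:-→d3:-→d4:-→d5:-→d6:-→d7:-→d8:-→d9:-→d10:-→d11:-→d12:-→d13:-→d14:-→d15:-→d16:-→d17:-→d18:-→d19:-→d20:H1→d21:-→d22:-→d23:-→d24:-→d25:-→d26:-→d27:-→d28:H7 -> H7
  + 64.0.0.0/2 (H4) depth=2
  lookup 66.250.130.23: bits 0100001011111010100000100001 walk d0:-→d1:-→d2:H4→d3:-→d4:-→d5:-→d6:-→d7:-→d8:-→d9:-→d10:-→d11:-→d12:-→d13:-→d14:-→d15:-→d16:-→d17:-→d18:-→d19:-→d20:H1→d21:-→d22:-→d23:-→d24:-→d25:-→d26:-→d27:-→d28:H7 -> H7
  lookup 66.250.130.16: bits 0100001011111010100000100001 walk d0:-→d1:-→d2:H4→d3:-→d4:-→d5:-→d6:-→d7:-→d8:-→d9:-→d10:-→d11:-→d12:-→d13:-→d14:-→d15:-→d16:-→d17:-→d18:-→d19:-→d20:H1→d21:-→d22:-→d23:-→d24:-→d25:-→d26:-→d27:-→d28:H7 -> H7
  - 66.250.128.0/20 clear@20
  + 66.250.130.16/28 (H5) depth=28
  lookup 64.135.115.194: bits 010000 walk d0:-→d1:-→d2:H4→d3:-→d4:-→d5:-→d6:- -> H4

== LOOKUPS ==
["H7","H7","H7","H7","H4"]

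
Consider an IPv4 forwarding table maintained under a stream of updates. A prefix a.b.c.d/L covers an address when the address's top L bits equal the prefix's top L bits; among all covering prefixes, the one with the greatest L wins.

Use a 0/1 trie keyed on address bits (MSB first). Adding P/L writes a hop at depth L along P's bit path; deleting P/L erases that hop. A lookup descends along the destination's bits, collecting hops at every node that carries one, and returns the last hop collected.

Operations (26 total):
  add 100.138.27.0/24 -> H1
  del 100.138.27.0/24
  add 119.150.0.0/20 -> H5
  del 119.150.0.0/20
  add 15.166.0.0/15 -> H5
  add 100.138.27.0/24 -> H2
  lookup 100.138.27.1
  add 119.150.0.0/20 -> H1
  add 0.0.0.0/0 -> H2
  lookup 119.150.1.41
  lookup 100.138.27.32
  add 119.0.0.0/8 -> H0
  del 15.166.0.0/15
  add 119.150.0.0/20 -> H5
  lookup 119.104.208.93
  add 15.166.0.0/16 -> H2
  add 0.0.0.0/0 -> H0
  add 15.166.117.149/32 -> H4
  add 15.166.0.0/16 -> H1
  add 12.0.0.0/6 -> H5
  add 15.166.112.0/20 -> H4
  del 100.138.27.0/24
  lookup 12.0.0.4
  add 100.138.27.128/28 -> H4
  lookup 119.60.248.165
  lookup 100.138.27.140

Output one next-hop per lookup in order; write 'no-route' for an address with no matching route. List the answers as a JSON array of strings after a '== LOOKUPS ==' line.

Trace:
  + 100.138.27.0/24 (H1) depth=24
  del 100.138.27.0/24 (clear depth 24)
  + 119.150.0.0/20 (H5) depth=20
  del 119.150.0.0/20 (clear depth 20)
  + 15.166.0.0/15 (H5) depth=15
  + 100.138.27.0/24 (H2) depth=24
  Q 100.138.27.1: descend 011001001000101000011011 ; hops seen [H2] ; pick H2
  + 119.150.0.0/20 (H1) depth=20
  + 0.0.0.0/0 (H2) depth=0
  Q 119.150.1.41: descend 01110111100101100000 ; hops seen [H2,H1] ; pick H1
  Q 100.138.27.32: descend 011001001000101000011011 ; hops seen [H2,H2] ; pick H2
  + 119.0.0.0/8 (H0) depth=8
  del 15.166.0.0/15 (clear depth 15)
  + 119.150.0.0/20 (H5) depth=20
  Q 119.104.208.93: descend 01110111 ; hops seen [H2,H0] ; pick H0
  + 15.166.0.0/16 (H2) depth=16
  + 0.0.0.0/0 (H0) depth=0
  + 15.166.117.149/32 (H4) depth=32
  + 15.166.0.0/16 (H1) depth=16
  + 12.0.0.0/6 (H5) depth=6
  + 15.166.112.0/20 (H4) depth=20
  del 100.138.27.0/24 (clear depth 24)
  Q 12.0.0.4: descend 000011 ; hops seen [H0,H5] ; pick H5
  + 100.138.27.128/28 (H4) depth=28
  Q 119.60.248.165: descend 01110111 ; hops seen [H0,H0] ; pick H0
  Q 100.138.27.140: descend 0110010010001010000110111000 ; hops seen [H0,H4] ; pick H4

== LOOKUPS ==
["H2","H1","H2","H0","H5","H0","H4"]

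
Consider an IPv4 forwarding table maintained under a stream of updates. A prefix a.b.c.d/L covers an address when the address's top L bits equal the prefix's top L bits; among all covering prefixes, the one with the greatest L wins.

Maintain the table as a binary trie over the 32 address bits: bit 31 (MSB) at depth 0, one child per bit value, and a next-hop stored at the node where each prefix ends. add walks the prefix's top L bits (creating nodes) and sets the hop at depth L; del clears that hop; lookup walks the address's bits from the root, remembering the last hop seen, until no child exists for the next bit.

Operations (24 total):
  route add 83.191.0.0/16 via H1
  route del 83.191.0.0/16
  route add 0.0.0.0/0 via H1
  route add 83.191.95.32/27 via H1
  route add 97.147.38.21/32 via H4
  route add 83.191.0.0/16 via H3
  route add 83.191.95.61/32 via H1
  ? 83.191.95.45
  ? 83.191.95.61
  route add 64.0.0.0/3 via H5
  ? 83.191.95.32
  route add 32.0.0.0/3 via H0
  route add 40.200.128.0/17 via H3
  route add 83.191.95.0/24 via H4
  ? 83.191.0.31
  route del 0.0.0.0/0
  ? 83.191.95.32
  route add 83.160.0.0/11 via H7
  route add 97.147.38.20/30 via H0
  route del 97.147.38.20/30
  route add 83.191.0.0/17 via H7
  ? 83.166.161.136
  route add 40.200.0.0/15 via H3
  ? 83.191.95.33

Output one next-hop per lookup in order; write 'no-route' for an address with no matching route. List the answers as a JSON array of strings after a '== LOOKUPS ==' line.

Trace:
  + 83.191.0.0/16 (H1) depth=16
  - 83.191.0.0/16 clear@16
  + 0.0.0.0/0 (H1) depth=0
  + 83.191.95.32/27 (H1) depth=27
  + 97.147.38.21/32 (H4) depth=32
  + 83.191.0.0/16 (H3) depth=16
  + 83.191.95.61/32 (H1) depth=32
  ? 83.191.95.45  path d0:H1→d1:-→d2:-→d3:-→d4:-→d5:-→d6:-→d7:-→d8:-→d9:-→d10:-→d11:-→d12:-→d13:-→d14:-→d15:-→d16:H3→d17:-→d18:-→d19:-→d20:-→d21:-→d22:-→d23:-→d24:-→d25:-→d26:-→d27:H1  best=H1
  ? 83.191.95.61  path d0:H1→d1:-→d2:-→d3:-→d4:-→d5:-→d6:-→d7:-→d8:-→d9:-→d10:-→d11:-→d12:-→d13:-→d14:-→d15:-→d16:H3→d17:-→d18:-→d19:-→d20:-→d21:-→d22:-→d23:-→d24:-→d25:-→d26:-→d27:H1→d28:-→d29:-→d30:-→d31:-→d32:H1  best=H1
  + 64.0.0.0/3 (H5) depth=3
  ? 83.191.95.32  path d0:H1→d1:-→d2:-→d3:H5→d4:-→d5:-→d6:-→d7:-→d8:-→d9:-→d10:-→d11:-→d12:-→d13:-→d14:-→d15:-→d16:H3→d17:-→d18:-→d19:-→d20:-→d21:-→d22:-→d23:-→d24:-→d25:-→d26:-→d27:H1  best=H1
  + 32.0.0.0/3 (H0) depth=3
  + 40.200.128.0/17 (H3) depth=17
  + 83.191.95.0/24 (H4) depth=24
  ? 83.191.0.31  path d0:H1→d1:-→d2:-→d3:H5→d4:-→d5:-→d6:-→d7:-→d8:-→d9:-→d10:-→d11:-→d12:-→d13:-→d14:-→d15:-→d16:H3→d17:-  best=H3
  - 0.0.0.0/0 clear@0
  ? 83.191.95.32  path d0:-→d1:-→d2:-→d3:H5→d4:-→d5:-→d6:-→d7:-→d8:-→d9:-→d10:-→d11:-→d12:-→d13:-→d14:-→d15:-→d16:H3→d17:-→d18:-→d19:-→d20:-→d21:-→d22:-→d23:-→d24:H4→d25:-→d26:-→d27:H1  best=H1
  + 83.160.0.0/11 (H7) depth=11
  + 97.147.38.20/30 (H0) depth=30
  - 97.147.38.20/30 clear@30
  + 83.191.0.0/17 (H7) depth=17
  ? 83.166.161.136  path d0:-→d1:-→d2:-→d3:H5→d4:-→d5:-→d6:-→d7:-→d8:-→d9:-→d10:-→d11:H7  best=H7
  + 40.200.0.0/15 (H3) depth=15
  ? 83.191.95.33  path d0:-→d1:-→d2:-→d3:H5→d4:-→d5:-→d6:-→d7:-→d8:-→d9:-→d10:-→d11:H7→d12:-→d13:-→d14:-→d15:-→d16:H3→d17:H7→d18:-→d19:-→d20:-→d21:-→d22:-→d23:-→d24:H4→d25:-→d26:-→d27:H1  best=H1

== LOOKUPS ==
["H1","H1","H1","H3","H1","H7","H1"]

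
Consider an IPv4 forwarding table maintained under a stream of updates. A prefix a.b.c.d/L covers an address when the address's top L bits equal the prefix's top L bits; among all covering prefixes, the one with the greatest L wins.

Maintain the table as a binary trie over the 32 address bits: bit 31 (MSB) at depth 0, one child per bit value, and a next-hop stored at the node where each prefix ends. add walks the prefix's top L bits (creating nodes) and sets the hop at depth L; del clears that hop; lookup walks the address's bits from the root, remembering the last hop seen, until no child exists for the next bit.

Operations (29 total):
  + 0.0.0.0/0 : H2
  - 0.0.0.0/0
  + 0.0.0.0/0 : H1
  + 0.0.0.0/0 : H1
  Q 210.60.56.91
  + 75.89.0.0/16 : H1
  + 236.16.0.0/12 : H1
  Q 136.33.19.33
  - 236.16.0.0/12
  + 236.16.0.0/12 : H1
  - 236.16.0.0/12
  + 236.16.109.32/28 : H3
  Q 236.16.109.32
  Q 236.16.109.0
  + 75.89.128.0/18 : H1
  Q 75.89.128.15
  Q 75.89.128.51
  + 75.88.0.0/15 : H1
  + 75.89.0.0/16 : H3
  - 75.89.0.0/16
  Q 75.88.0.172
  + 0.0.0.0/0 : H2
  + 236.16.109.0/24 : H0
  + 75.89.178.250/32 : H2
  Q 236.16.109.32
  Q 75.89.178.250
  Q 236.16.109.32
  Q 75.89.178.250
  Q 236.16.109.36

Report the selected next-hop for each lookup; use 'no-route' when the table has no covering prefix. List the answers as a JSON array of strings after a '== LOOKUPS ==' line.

Apply in order:
  add 0.0.0.0/0 -> H2 at depth 0
  del 0.0.0.0/0 (clear depth 0)
  add 0.0.0.0/0 -> H1 at depth 0
  add 0.0.0.0/0 -> H1 at depth 0
  ? 210.60.56.91  path d0:H1  best=H1
  add 75.89.0.0/16 -> H1 at depth 16
  add 236.16.0.0/12 -> H1 at depth 12
  ? 136.33.19.33  path d0:H1→d1:-  best=H1
  del 236.16.0.0/12 (clear depth 12)
  add 236.16.0.0/12 -> H1 at depth 12
  del 236.16.0.0/12 (clear depth 12)
  add 236.16.109.32/28 -> H3 at depth 28
  ? 236.16.109.32  path d0:H1→d1:-→d2:-→d3:-→d4:-→d5:-→d6:-→d7:-→d8:-→d9:-→d10:-→d11:-→d12:-→d13:-→d14:-→d15:-→d16:-→d17:-→d18:-→d19:-→d20:-→d21:-→d22:-→d23:-→d24:-→d25:-→d26:-→d27:-→d28:H3  best=H3
  ? 236.16.109.0  path d0:H1→d1:-→d2:-→d3:-→d4:-→d5:-→d6:-→d7:-→d8:-→d9:-→d10:-→d11:-→d12:-→d13:-→d14:-→d15:-→d16:-→d17:-→d18:-→d19:-→d20:-→d21:-→d22:-→d23:-→d24:-→d25:-→d26:-  best=H1
  add 75.89.128.0/18 -> H1 at depth 18
  ? 75.89.128.15  path d0:H1→d1:-→d2:-→d3:-→d4:-→d5:-→d6:-→d7:-→d8:-→d9:-→d10:-→d11:-→d12:-→d13:-→d14:-→d15:-→d16:H1→d17:-→d18:H1  best=H1
  ? 75.89.128.51  path d0:H1→d1:-→d2:-→d3:-→d4:-→d5:-→d6:-→d7:-→d8:-→d9:-→d10:-→d11:-→d12:-→d13:-→d14:-→d15:-→d16:H1→d17:-→d18:H1  best=H1
  add 75.88.0.0/15 -> H1 at depth 15
  add 75.89.0.0/16 -> H3 at depth 16
  del 75.89.0.0/16 (clear depth 16)
  ? 75.88.0.172  path d0:H1→d1:-→d2:-→d3:-→d4:-→d5:-→d6:-→d7:-→d8:-→d9:-→d10:-→d11:-→d12:-→d13:-→d14:-→d15:H1  best=H1
  add 0.0.0.0/0 -> H2 at depth 0
  add 236.16.109.0/24 -> H0 at depth 24
  add 75.89.178.250/32 -> H2 at depth 32
  ? 236.16.109.32  path d0:H2→d1:-→d2:-→d3:-→d4:-→d5:-→d6:-→d7:-→d8:-→d9:-→d10:-→d11:-→d12:-→d13:-→d14:-→d15:-→d16:-→d17:-→d18:-→d19:-→d20:-→d21:-→d22:-→d23:-→d24:H0→d25:-→d26:-→d27:-→d28:H3  best=H3
  ? 75.89.178.250  path d0:H2→d1:-→d2:-→d3:-→d4:-→d5:-→d6:-→d7:-→d8:-→d9:-→d10:-→d11:-→d12:-→d13:-→d14:-→d15:H1→d16:-→d17:-→d18:H1→d19:-→d20:-→d21:-→d22:-→d23:-→d24:-→d25:-→d26:-→d27:-→d28:-→d29:-→d30:-→d31:-→d32:H2  best=H2
  ? 236.16.109.32  path d0:H2→d1:-→d2:-→d3:-→d4:-→d5:-→d6:-→d7:-→d8:-→d9:-→d10:-→d11:-→d12:-→d13:-→d14:-→d15:-→d16:-→d17:-→d18:-→d19:-→d20:-→d21:-→d22:-→d23:-→d24:H0→d25:-→d26:-→d27:-→d28:H3  best=H3
  ? 75.89.178.250  path d0:H2→d1:-→d2:-→d3:-→d4:-→d5:-→d6:-→d7:-→d8:-→d9:-→d10:-→d11:-→d12:-→d13:-→d14:-→d15:H1→d16:-→d17:-→d18:H1→d19:-→d20:-→d21:-→d22:-→d23:-→d24:-→d25:-→d26:-→d27:-→d28:-→d29:-→d30:-→d31:-→d32:H2  best=H2
  ? 236.16.109.36  path d0:H2→d1:-→d2:-→d3:-→d4:-→d5:-→d6:-→d7:-→d8:-→d9:-→d10:-→d11:-→d12:-→d13:-→d14:-→d15:-→d16:-→d17:-→d18:-→d19:-→d20:-→d21:-→d22:-→d23:-→d24:H0→d25:-→d26:-→d27:-→d28:H3  best=H3

== LOOKUPS ==
["H1","H1","H3","H1","H1","H1","H1","H3","H2","H3","H2","H3"]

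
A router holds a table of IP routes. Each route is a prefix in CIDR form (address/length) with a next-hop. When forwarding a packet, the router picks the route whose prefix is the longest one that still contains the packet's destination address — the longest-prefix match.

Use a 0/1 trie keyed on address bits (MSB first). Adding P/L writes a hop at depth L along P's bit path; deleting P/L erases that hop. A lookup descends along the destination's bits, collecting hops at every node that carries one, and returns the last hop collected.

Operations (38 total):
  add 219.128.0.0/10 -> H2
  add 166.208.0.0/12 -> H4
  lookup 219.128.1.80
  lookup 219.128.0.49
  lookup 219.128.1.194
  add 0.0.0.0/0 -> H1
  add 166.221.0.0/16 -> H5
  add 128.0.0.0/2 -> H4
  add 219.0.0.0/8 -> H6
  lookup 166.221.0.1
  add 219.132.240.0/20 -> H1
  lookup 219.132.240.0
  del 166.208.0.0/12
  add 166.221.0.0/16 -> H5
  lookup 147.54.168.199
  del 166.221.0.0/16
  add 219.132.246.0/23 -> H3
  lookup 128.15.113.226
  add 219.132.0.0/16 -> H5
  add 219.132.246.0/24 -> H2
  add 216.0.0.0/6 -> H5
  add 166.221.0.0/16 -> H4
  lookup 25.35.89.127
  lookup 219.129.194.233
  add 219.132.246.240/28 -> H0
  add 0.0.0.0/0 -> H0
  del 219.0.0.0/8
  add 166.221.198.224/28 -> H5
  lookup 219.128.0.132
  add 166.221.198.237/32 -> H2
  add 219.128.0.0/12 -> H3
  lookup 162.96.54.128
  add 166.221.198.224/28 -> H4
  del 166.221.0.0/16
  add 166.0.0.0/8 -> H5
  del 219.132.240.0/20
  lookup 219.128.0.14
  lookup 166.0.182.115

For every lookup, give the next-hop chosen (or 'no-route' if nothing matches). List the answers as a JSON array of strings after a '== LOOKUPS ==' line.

Apply in order:
  + 219.128.0.0/10 (H2) depth=10
  + 166.208.0.0/12 (H4) depth=12
  Q 219.128.1.80: descend 1101101110 ; hops seen [H2] ; pick H2
  Q 219.128.0.49: descend 1101101110 ; hops seen [H2] ; pick H2
  Q 219.128.1.194: descend 1101101110 ; hops seen [H2] ; pick H2
  + 0.0.0.0/0 (H1) depth=0
  + 166.221.0.0/16 (H5) depth=16
  + 128.0.0.0/2 (H4) depth=2
  + 219.0.0.0/8 (H6) depth=8
  Q 166.221.0.1: descend 1010011011011101 ; hops seen [H1,H4,H4,H5] ; pick H5
  + 219.132.240.0/20 (H1) depth=20
  Q 219.132.240.0: descend 11011011100001001111 ; hops seen [H1,H6,H2,H1] ; pick H1
  - 166.208.0.0/12 clear@12
  + 166.221.0.0/16 (H5) depth=16
  Q 147.54.168.199: descend 10 ; hops seen [H1,H4] ; pick H4
  - 166.221.0.0/16 clear@16
  + 219.132.246.0/23 (H3) depth=23
  Q 128.15.113.226: descend 10 ; hops seen [H1,H4] ; pick H4
  + 219.132.0.0/16 (H5) depth=16
  + 219.132.246.0/24 (H2) depth=24
  + 216.0.0.0/6 (H5) depth=6
  + 166.221.0.0/16 (H4) depth=16
  Q 25.35.89.127: descend ε ; hops seen [H1] ; pick H1
  Q 219.129.194.233: descend 1101101110000 ; hops seen [H1,H5,H6,H2] ; pick H2
  + 219.132.246.240/28 (H0) depth=28
  + 0.0.0.0/0 (H0) depth=0
  - 219.0.0.0/8 clear@8
  + 166.221.198.224/28 (H5) depth=28
  Q 219.128.0.132: descend 1101101110000 ; hops seen [H0,H5,H2] ; pick H2
  + 166.221.198.237/32 (H2) depth=32
  + 219.128.0.0/12 (H3) depth=12
  Q 162.96.54.128: descend 10100 ; hops seen [H0,H4] ; pick H4
  + 166.221.198.224/28 (H4) depth=28
  - 166.221.0.0/16 clear@16
  + 166.0.0.0/8 (H5) depth=8
  - 219.132.240.0/20 clear@20
  Q 219.128.0.14: descend 1101101110000 ; hops seen [H0,H5,H2,H3] ; pick H3
  Q 166.0.182.115: descend 10100110 ; hops seen [H0,H4,H5] ; pick H5

== LOOKUPS ==
["H2","H2","H2","H5","H1","H4","H4","H1","H2","H2","H4","H3","H5"]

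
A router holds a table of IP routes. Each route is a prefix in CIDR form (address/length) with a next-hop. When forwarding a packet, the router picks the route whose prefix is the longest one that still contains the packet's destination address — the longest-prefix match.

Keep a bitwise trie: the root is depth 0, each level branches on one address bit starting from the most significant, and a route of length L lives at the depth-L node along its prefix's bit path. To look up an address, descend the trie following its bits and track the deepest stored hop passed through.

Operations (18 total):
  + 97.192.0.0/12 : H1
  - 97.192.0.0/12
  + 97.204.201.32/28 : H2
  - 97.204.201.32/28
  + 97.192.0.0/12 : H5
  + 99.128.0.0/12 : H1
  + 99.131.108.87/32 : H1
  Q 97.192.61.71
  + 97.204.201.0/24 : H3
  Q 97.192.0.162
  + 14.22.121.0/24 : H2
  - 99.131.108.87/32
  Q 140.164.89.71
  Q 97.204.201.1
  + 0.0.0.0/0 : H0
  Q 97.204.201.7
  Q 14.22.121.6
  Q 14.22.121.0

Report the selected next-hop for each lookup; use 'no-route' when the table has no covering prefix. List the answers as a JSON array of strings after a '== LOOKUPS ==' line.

Apply in order:
  + 97.192.0.0/12 (H1) depth=12
  - 97.192.0.0/12 clear@12
  + 97.204.201.32/28 (H2) depth=28
  - 97.204.201.32/28 clear@28
  + 97.192.0.0/12 (H5) depth=12
  + 99.128.0.0/12 (H1) depth=12
  + 99.131.108.87/32 (H1) depth=32
  Q 97.192.61.71: descend 011000011100 ; hops seen [H5] ; pick H5
  + 97.204.201.0/24 (H3) depth=24
  Q 97.192.0.162: descend 011000011100 ; hops seen [H5] ; pick H5
  + 14.22.121.0/24 (H2) depth=24
  - 99.131.108.87/32 clear@32
  Q 140.164.89.71: descend ε ; hops seen [∅] ; pick no-route
  Q 97.204.201.1: descend 01100001110011001100100100 ; hops seen [H5,H3] ; pick H3
  + 0.0.0.0/0 (H0) depth=0
  Q 97.204.201.7: descend 01100001110011001100100100 ; hops seen [H0,H5,H3] ; pick H3
  Q 14.22.121.6: descend 000011100001011001111001 ; hops seen [H0,H2] ; pick H2
  Q 14.22.121.0: descend 000011100001011001111001 ; hops seen [H0,H2] ; pick H2

== LOOKUPS ==
["H5","H5","no-route","H3","H3","H2","H2"]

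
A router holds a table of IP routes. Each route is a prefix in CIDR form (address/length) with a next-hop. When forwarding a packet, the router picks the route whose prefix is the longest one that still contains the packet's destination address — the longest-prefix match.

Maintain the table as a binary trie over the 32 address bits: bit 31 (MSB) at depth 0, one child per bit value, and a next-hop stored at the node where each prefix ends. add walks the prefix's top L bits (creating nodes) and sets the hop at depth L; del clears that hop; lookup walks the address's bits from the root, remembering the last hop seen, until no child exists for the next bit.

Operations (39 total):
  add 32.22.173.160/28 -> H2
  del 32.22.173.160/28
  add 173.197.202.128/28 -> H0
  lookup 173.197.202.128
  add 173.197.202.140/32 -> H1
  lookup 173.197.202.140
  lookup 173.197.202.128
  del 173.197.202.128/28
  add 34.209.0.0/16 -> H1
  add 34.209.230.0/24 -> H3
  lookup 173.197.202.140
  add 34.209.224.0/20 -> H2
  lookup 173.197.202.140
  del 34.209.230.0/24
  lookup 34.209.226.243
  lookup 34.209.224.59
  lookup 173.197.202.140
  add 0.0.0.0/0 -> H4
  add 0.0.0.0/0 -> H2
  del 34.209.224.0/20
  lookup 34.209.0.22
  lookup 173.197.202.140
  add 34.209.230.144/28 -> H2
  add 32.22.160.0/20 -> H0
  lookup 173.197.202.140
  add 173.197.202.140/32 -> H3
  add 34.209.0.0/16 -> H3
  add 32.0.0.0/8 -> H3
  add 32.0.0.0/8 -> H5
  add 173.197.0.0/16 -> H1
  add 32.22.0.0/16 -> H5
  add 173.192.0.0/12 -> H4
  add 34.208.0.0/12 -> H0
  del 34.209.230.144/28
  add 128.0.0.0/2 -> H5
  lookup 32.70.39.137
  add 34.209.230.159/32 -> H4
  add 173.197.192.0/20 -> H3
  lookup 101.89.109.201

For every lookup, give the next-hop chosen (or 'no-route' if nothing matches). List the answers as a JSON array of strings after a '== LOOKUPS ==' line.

Process each operation:
  + 32.22.173.160/28 (H2) depth=28
  - 32.22.173.160/28 clear@28
  + 173.197.202.128/28 (H0) depth=28
  lookup 173.197.202.128: bits 1010110111000101110010101000 walk d0:-→d1:-→d2:-→d3:-→d4:-→d5:-→d6:-→d7:-→d8:-→d9:-→d10:-→d11:-→d12:-→d13:-→d14:-→d15:-→d16:-→d17:-→d18:-→d19:-→d20:-→d21:-→d22:-→d23:-→d24:-→d25:-→d26:-→d27:-→d28:H0 -> H0
  + 173.197.202.140/32 (H1) depth=32
  lookup 173.197.202.140: bits 10101101110001011100101010001100 walk d0:-→d1:-→d2:-→d3:-→d4:-→d5:-→d6:-→d7:-→d8:-→d9:-→d10:-→d11:-→d12:-→d13:-→d14:-→d15:-→d16:-→d17:-→d18:-→d19:-→d20:-→d21:-→d22:-→d23:-→d24:-→d25:-→d26:-→d27:-→d28:H0→d29:-→d30:-→d31:-→d32:H1 -> H1
  lookup 173.197.202.128: bits 1010110111000101110010101000 walk d0:-→d1:-→d2:-→d3:-→d4:-→d5:-→d6:-→d7:-→d8:-→d9:-→d10:-→d11:-→d12:-→d13:-→d14:-→d15:-→d16:-→d17:-→d18:-→d19:-→d20:-→d21:-→d22:-→d23:-→d24:-→d25:-→d26:-→d27:-→d28:H0 -> H0
  - 173.197.202.128/28 clear@28
  + 34.209.0.0/16 (H1) depth=16
  + 34.209.230.0/24 (H3) depth=24
  lookup 173.197.202.140: bits 10101101110001011100101010001100 walk d0:-→d1:-→d2:-→d3:-→d4:-→d5:-→d6:-→d7:-→d8:-→d9:-→d10:-→d11:-→d12:-→d13:-→d14:-→d15:-→d16:-→d17:-→d18:-→d19:-→d20:-→d21:-→d22:-→d23:-→d24:-→d25:-→d26:-→d27:-→d28:-→d29:-→d30:-→d31:-→d32:H1 -> H1
  + 34.209.224.0/20 (H2) depth=20
  lookup 173.197.202.140: bits 10101101110001011100101010001100 walk d0:-→d1:-→d2:-→d3:-→d4:-→d5:-→d6:-→d7:-→d8:-→d9:-→d10:-→d11:-→d12:-→d13:-→d14:-→d15:-→d16:-→d17:-→d18:-→d19:-→d20:-→d21:-→d22:-→d23:-→d24:-→d25:-→d26:-→d27:-→d28:-→d29:-→d30:-→d31:-→d32:H1 -> H1
  - 34.209.230.0/24 clear@24
  lookup 34.209.226.243: bits 001000101101000111100 walk d0:-→d1:-→d2:-→d3:-→d4:-→d5:-→d6:-→d7:-→d8:-→d9:-→d10:-→d11:-→d12:-→d13:-→d14:-→d15:-→d16:H1→d17:-→d18:-→d19:-→d20:H2→d21:- -> H2
  lookup 34.209.224.59: bits 001000101101000111100 walk d0:-→d1:-→d2:-→d3:-→d4:-→d5:-→d6:-→d7:-→d8:-→d9:-→d10:-→d11:-→d12:-→d13:-→d14:-→d15:-→d16:H1→d17:-→d18:-→d19:-→d20:H2→d21:- -> H2
  lookup 173.197.202.140: bits 10101101110001011100101010001100 walk d0:-→d1:-→d2:-→d3:-→d4:-→d5:-→d6:-→d7:-→d8:-→d9:-→d10:-→d11:-→d12:-→d13:-→d14:-→d15:-→d16:-→d17:-→d18:-→d19:-→d20:-→d21:-→d22:-→d23:-→d24:-→d25:-→d26:-→d27:-→d28:-→d29:-→d30:-→d31:-→d32:H1 -> H1
  + 0.0.0.0/0 (H4) depth=0
  + 0.0.0.0/0 (H2) depth=0
  - 34.209.224.0/20 clear@20
  lookup 34.209.0.22: bits 0010001011010001 walk d0:H2→d1:-→d2:-→d3:-→d4:-→d5:-→d6:-→d7:-→d8:-→d9:-→d10:-→d11:-→d12:-→d13:-→d14:-→d15:-→d16:H1 -> H1
  lookup 173.197.202.140: bits 10101101110001011100101010001100 walk d0:H2→d1:-→d2:-→d3:-→d4:-→d5:-→d6:-→d7:-→d8:-→d9:-→d10:-→d11:-→d12:-→d13:-→d14:-→d15:-→d16:-→d17:-→d18:-→d19:-→d20:-→d21:-→d22:-→d23:-→d24:-→d25:-→d26:-→d27:-→d28:-→d29:-→d30:-→d31:-→d32:H1 -> H1
  + 34.209.230.144/28 (H2) depth=28
  + 32.22.160.0/20 (H0) depth=20
  lookup 173.197.202.140: bits 10101101110001011100101010001100 walk d0:H2→d1:-→d2:-→d3:-→d4:-→d5:-→d6:-→d7:-→d8:-→d9:-→d10:-→d11:-→d12:-→d13:-→d14:-→d15:-→d16:-→d17:-→d18:-→d19:-→d20:-→d21:-→d22:-→d23:-→d24:-→d25:-→d26:-→d27:-→d28:-→d29:-→d30:-→d31:-→d32:H1 -> H1
  + 173.197.202.140/32 (H3) depth=32
  + 34.209.0.0/16 (H3) depth=16
  + 32.0.0.0/8 (H3) depth=8
  + 32.0.0.0/8 (H5) depth=8
  + 173.197.0.0/16 (H1) depth=16
  + 32.22.0.0/16 (H5) depth=16
  + 173.192.0.0/12 (H4) depth=12
  + 34.208.0.0/12 (H0) depth=12
  - 34.209.230.144/28 clear@28
  + 128.0.0.0/2 (H5) depth=2
  lookup 32.70.39.137: bits 001000000 walk d0:H2→d1:-→d2:-→d3:-→d4:-→d5:-→d6:-→d7:-→d8:H5→d9:- -> H5
  + 34.209.230.159/32 (H4) depth=32
  + 173.197.192.0/20 (H3) depth=20
  lookup 101.89.109.201: bits 0 walk d0:H2→d1:- -> H2

== LOOKUPS ==
["H0","H1","H0","H1","H1","H2","H2","H1","H1","H1","H1","H5","H2"]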